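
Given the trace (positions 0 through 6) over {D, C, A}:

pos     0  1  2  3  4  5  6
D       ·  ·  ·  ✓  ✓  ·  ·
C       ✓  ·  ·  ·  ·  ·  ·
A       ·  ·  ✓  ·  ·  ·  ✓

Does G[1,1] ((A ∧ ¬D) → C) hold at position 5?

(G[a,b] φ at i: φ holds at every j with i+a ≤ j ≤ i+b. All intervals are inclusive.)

Does not hold

Check ((A ∧ ¬D) → C) at every j in [6,6]:
  j=6: antecedent true; consequent false → ✗
Fails at j=6 → formula fails.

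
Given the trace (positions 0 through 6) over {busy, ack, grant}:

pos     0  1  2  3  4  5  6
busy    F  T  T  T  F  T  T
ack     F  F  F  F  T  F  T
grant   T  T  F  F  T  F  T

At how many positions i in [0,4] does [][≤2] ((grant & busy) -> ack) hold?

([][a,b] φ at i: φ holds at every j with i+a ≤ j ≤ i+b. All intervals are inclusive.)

3

Evaluate at each i in [0,4]:
  i=0: ✗ (fails at j=1)
  i=1: ✗ (fails at j=1)
  i=2: ✓ (all of [2,4])
  i=3: ✓ (all of [3,5])
  i=4: ✓ (all of [4,6])
Positions where it holds: {2, 3, 4} → 3.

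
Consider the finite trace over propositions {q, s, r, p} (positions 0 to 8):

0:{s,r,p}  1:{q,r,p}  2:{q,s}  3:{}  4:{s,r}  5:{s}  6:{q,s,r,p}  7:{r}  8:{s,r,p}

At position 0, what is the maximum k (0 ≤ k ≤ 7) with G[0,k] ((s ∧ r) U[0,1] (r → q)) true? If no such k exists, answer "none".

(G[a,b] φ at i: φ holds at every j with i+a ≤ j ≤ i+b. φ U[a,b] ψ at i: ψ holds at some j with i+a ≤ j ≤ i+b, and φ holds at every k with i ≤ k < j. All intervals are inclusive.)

6

((s ∧ r) U[0,1] (r → q)) must hold from j=0 onward; find where it first fails.
  j=0: holds
  j=1: holds
  j=2: holds
  j=3: holds
  j=4: holds
  j=5: holds
  j=6: holds
  j=7: fails
Holds on [0,6], so largest k = 6.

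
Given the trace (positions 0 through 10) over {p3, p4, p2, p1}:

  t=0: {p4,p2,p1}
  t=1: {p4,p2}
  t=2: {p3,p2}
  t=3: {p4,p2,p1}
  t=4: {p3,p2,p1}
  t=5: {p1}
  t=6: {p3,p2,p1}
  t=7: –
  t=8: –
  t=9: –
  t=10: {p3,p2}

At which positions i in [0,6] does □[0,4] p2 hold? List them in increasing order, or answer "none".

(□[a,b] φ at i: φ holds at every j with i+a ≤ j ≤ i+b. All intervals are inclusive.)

Evaluate at each i in [0,6]:
  i=0: ✓ (all of [0,4])
  i=1: ✗ (fails at j=5)
  i=2: ✗ (fails at j=5)
  i=3: ✗ (fails at j=5)
  i=4: ✗ (fails at j=5)
  i=5: ✗ (fails at j=5)
  i=6: ✗ (fails at j=7)

0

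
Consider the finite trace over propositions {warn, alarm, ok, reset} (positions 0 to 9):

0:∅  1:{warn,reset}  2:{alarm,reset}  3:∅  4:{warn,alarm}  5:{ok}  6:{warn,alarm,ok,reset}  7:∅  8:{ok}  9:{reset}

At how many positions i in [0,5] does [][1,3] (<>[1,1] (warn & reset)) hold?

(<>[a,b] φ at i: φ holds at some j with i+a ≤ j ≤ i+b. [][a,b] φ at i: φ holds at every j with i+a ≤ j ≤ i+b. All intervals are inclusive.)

0

Evaluate at each i in [0,5]:
  i=0: ✗ (fails at j=1)
  i=1: ✗ (fails at j=2)
  i=2: ✗ (fails at j=3)
  i=3: ✗ (fails at j=4)
  i=4: ✗ (fails at j=6)
  i=5: ✗ (fails at j=6)
Positions where it holds: {} → 0.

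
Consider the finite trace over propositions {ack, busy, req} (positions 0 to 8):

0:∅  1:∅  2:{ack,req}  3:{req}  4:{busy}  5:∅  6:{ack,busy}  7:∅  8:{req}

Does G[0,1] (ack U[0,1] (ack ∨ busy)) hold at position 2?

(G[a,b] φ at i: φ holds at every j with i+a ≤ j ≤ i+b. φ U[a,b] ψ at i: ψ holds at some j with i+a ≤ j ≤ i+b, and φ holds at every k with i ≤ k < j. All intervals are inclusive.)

Check (ack U[0,1] (ack ∨ busy)) at every j in [2,3]:
  j=2: holds
  j=3: fails
Fails at j=3 → formula fails.

Does not hold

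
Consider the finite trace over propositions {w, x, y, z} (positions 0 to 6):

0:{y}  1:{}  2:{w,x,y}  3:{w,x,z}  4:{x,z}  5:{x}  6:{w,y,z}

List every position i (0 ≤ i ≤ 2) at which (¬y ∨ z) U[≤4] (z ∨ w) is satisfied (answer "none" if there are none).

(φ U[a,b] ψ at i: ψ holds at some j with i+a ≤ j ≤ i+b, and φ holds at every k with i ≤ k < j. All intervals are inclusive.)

1, 2

Evaluate at each i in [0,2]:
  i=0: ✗ (lhs fails at k=0 before rhs at j=2)
  i=1: ✓ (rhs at j=2; lhs holds on [1,1])
  i=2: ✓ (rhs at j=2)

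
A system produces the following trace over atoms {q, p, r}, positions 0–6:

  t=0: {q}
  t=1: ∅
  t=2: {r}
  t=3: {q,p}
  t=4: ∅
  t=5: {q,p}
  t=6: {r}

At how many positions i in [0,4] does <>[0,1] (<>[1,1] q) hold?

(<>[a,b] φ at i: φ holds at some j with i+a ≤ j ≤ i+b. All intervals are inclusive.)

4

Evaluate at each i in [0,4]:
  i=0: ✗ (none in [0,1])
  i=1: ✓ (witness j=2)
  i=2: ✓ (witness j=2)
  i=3: ✓ (witness j=4)
  i=4: ✓ (witness j=4)
Positions where it holds: {1, 2, 3, 4} → 4.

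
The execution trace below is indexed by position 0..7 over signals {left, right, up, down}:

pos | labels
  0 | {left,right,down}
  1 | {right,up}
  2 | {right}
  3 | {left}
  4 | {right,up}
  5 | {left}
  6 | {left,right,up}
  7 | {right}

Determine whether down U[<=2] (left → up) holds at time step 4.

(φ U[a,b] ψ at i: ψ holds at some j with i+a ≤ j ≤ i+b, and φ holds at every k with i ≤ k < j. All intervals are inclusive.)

Need some j in [4,6] with (left → up), and down at every k in [4,j-1].
  j=4: (left → up) holds; no prefix to check → satisfied.

Holds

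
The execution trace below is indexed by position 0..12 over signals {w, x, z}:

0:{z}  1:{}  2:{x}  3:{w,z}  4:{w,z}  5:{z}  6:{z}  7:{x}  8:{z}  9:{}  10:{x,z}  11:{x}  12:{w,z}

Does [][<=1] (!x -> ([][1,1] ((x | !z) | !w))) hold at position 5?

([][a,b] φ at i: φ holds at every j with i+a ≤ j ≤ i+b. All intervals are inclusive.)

Yes

Check (!x -> ([][1,1] ((x | !z) | !w))) at every j in [5,6]:
  j=5: antecedent true; consequent holds on [6,6] → ✓
  j=6: antecedent true; consequent holds on [7,7] → ✓
All positions satisfy it → formula holds.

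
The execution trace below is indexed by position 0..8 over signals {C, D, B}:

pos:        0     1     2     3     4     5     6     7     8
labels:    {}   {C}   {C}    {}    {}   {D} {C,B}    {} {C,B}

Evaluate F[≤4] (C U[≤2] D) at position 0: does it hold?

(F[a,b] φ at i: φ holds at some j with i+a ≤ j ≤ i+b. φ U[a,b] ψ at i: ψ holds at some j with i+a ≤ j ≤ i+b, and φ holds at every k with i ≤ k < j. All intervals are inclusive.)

Check (C U[≤2] D) at each j in [0,4]:
  j=0: fails
  j=1: fails
  j=2: fails
  j=3: fails
  j=4: fails
No position in the window satisfies it → formula fails.

False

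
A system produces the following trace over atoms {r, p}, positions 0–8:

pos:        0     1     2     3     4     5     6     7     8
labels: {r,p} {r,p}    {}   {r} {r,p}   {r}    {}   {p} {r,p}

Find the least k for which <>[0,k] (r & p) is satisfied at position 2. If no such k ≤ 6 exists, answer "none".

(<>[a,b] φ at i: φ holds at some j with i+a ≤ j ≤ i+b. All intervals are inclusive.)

Scan j = 2,3,… for (r & p):
  j=2: fails
  j=3: fails
  j=4: holds
First hit at j=4, so smallest k = 4-2 = 2.

2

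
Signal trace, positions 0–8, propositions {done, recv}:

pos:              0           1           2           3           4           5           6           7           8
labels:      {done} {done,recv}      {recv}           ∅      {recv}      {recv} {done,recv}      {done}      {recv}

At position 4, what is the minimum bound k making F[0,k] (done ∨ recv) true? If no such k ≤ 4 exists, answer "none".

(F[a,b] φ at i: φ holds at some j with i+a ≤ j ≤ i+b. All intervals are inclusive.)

0

Scan j = 4,5,… for (done ∨ recv):
  j=4: holds
First hit at j=4, so smallest k = 4-4 = 0.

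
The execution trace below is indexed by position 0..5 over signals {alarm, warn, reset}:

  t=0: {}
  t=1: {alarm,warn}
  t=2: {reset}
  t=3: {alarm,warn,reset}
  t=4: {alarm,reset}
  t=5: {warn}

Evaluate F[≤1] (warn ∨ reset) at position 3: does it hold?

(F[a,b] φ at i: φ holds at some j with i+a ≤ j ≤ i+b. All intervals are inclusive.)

Check (warn ∨ reset) at each j in [3,4]:
  j=3: true
  j=4: true
Found at j=3 → formula holds.

Holds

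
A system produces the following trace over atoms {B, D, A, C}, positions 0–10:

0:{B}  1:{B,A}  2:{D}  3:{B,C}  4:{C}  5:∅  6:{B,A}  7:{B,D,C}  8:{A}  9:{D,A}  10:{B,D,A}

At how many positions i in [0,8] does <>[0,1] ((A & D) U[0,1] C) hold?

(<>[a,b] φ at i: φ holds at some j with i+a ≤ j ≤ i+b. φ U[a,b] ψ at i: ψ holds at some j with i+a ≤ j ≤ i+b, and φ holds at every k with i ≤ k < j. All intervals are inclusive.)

5

Evaluate at each i in [0,8]:
  i=0: ✗ (none in [0,1])
  i=1: ✗ (none in [1,2])
  i=2: ✓ (witness j=3)
  i=3: ✓ (witness j=3)
  i=4: ✓ (witness j=4)
  i=5: ✗ (none in [5,6])
  i=6: ✓ (witness j=7)
  i=7: ✓ (witness j=7)
  i=8: ✗ (none in [8,9])
Positions where it holds: {2, 3, 4, 6, 7} → 5.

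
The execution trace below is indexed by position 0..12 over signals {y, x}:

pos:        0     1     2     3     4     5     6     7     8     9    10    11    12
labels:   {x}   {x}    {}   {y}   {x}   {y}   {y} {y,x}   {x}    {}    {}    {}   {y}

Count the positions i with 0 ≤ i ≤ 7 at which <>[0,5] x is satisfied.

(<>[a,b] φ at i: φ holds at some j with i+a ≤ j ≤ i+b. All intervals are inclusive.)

Evaluate at each i in [0,7]:
  i=0: ✓ (witness j=0)
  i=1: ✓ (witness j=1)
  i=2: ✓ (witness j=4)
  i=3: ✓ (witness j=4)
  i=4: ✓ (witness j=4)
  i=5: ✓ (witness j=7)
  i=6: ✓ (witness j=7)
  i=7: ✓ (witness j=7)
Positions where it holds: {0, 1, 2, 3, 4, 5, 6, 7} → 8.

8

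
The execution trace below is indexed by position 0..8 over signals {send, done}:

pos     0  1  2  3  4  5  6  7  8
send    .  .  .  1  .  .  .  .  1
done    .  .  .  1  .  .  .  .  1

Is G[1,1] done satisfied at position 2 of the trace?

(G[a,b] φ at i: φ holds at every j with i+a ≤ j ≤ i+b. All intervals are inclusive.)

Check done at every j in [3,3]:
  j=3: true
All positions satisfy it → formula holds.

Yes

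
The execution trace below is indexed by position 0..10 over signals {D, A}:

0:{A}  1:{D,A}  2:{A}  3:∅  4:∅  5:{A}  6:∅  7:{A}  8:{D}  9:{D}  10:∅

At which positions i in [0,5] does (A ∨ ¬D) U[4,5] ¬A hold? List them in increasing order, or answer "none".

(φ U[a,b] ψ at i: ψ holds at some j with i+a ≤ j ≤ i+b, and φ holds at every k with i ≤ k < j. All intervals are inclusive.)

0, 1, 2, 3, 4

Evaluate at each i in [0,5]:
  i=0: ✓ (rhs at j=4; lhs holds on [0,3])
  i=1: ✓ (rhs at j=6; lhs holds on [1,5])
  i=2: ✓ (rhs at j=6; lhs holds on [2,5])
  i=3: ✓ (rhs at j=8; lhs holds on [3,7])
  i=4: ✓ (rhs at j=8; lhs holds on [4,7])
  i=5: ✗ (lhs fails at k=8 before rhs at j=9)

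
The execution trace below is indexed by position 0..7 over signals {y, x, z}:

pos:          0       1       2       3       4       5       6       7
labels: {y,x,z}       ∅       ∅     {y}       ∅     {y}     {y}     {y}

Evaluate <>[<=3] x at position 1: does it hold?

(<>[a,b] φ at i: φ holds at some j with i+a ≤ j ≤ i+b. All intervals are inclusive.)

No

Check x at each j in [1,4]:
  j=1: false
  j=2: false
  j=3: false
  j=4: false
No position in the window satisfies it → formula fails.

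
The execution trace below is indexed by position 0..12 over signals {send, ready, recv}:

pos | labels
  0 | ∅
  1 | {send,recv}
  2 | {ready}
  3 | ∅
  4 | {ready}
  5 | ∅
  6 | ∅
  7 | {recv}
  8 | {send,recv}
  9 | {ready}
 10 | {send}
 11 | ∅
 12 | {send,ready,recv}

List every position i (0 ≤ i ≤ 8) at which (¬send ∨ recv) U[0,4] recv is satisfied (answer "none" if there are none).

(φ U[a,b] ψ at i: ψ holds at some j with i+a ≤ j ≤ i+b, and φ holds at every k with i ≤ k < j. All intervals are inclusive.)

Evaluate at each i in [0,8]:
  i=0: ✓ (rhs at j=1; lhs holds on [0,0])
  i=1: ✓ (rhs at j=1)
  i=2: ✗ (no rhs in [2,6])
  i=3: ✓ (rhs at j=7; lhs holds on [3,6])
  i=4: ✓ (rhs at j=7; lhs holds on [4,6])
  i=5: ✓ (rhs at j=7; lhs holds on [5,6])
  i=6: ✓ (rhs at j=7; lhs holds on [6,6])
  i=7: ✓ (rhs at j=7)
  i=8: ✓ (rhs at j=8)

0, 1, 3, 4, 5, 6, 7, 8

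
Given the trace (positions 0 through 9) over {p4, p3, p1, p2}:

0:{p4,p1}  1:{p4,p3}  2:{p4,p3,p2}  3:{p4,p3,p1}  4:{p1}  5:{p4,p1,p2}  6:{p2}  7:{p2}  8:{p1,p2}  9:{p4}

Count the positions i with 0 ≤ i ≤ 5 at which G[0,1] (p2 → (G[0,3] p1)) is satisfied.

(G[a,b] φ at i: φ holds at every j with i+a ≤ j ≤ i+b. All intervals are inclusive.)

Evaluate at each i in [0,5]:
  i=0: ✓ (all of [0,1])
  i=1: ✗ (fails at j=2)
  i=2: ✗ (fails at j=2)
  i=3: ✓ (all of [3,4])
  i=4: ✗ (fails at j=5)
  i=5: ✗ (fails at j=5)
Positions where it holds: {0, 3} → 2.

2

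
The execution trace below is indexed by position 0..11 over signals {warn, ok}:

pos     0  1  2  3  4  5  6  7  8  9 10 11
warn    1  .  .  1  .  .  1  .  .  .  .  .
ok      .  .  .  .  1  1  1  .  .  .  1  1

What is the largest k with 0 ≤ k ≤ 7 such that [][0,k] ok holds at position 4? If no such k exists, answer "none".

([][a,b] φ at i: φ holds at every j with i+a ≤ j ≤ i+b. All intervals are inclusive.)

ok must hold from j=4 onward; find where it first fails.
  j=4: holds
  j=5: holds
  j=6: holds
  j=7: fails
Holds on [4,6], so largest k = 2.

2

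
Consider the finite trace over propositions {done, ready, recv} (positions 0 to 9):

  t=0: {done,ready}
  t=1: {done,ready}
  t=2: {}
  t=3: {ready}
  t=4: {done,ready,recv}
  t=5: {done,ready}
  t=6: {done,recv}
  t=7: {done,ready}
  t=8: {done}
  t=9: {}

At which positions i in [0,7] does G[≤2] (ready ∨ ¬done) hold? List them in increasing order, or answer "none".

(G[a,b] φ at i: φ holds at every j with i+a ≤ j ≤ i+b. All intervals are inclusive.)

0, 1, 2, 3

Evaluate at each i in [0,7]:
  i=0: ✓ (all of [0,2])
  i=1: ✓ (all of [1,3])
  i=2: ✓ (all of [2,4])
  i=3: ✓ (all of [3,5])
  i=4: ✗ (fails at j=6)
  i=5: ✗ (fails at j=6)
  i=6: ✗ (fails at j=6)
  i=7: ✗ (fails at j=8)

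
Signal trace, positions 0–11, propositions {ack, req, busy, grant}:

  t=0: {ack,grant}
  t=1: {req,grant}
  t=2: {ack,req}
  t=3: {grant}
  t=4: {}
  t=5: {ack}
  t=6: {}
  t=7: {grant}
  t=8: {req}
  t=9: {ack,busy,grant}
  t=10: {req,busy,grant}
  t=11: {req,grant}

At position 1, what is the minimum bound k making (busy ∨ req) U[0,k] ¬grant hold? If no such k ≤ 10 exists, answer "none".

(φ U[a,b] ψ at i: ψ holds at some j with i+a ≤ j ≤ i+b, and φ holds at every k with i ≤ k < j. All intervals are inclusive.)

1

Need earliest j ≥ 1 with ¬grant, and (busy ∨ req) at every k in [1,j-1].
  j=1: rhs fails.
  j=2: rhs holds; lhs holds on [1,1]. k = 1.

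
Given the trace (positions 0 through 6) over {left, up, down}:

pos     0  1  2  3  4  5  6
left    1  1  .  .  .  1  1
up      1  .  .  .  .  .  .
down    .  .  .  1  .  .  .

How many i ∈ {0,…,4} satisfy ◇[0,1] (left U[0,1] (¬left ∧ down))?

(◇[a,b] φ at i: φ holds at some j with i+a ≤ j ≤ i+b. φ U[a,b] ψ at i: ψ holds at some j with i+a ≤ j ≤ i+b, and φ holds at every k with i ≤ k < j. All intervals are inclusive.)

2

Evaluate at each i in [0,4]:
  i=0: ✗ (none in [0,1])
  i=1: ✗ (none in [1,2])
  i=2: ✓ (witness j=3)
  i=3: ✓ (witness j=3)
  i=4: ✗ (none in [4,5])
Positions where it holds: {2, 3} → 2.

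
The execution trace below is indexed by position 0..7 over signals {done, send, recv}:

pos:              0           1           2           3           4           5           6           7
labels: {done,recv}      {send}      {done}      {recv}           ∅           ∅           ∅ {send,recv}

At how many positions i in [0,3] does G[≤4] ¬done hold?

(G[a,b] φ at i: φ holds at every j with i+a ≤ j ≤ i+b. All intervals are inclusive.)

Evaluate at each i in [0,3]:
  i=0: ✗ (fails at j=0)
  i=1: ✗ (fails at j=2)
  i=2: ✗ (fails at j=2)
  i=3: ✓ (all of [3,7])
Positions where it holds: {3} → 1.

1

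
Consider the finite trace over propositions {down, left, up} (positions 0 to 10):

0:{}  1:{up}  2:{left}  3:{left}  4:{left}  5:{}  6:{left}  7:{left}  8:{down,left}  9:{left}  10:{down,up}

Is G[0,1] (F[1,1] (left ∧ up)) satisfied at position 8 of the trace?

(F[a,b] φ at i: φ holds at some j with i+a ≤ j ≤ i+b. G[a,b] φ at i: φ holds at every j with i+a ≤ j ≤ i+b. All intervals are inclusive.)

Check F[1,1] (left ∧ up) at every j in [8,9]:
  j=8: fails (none in [9,9])
  j=9: fails (none in [10,10])
Fails at j=8 → formula fails.

False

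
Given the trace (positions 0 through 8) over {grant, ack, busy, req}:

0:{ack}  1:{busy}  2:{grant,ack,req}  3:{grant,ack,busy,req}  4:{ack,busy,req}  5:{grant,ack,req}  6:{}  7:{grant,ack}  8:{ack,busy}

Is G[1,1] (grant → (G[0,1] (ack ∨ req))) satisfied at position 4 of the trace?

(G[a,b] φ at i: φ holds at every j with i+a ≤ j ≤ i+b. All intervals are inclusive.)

False

Check (grant → (G[0,1] (ack ∨ req))) at every j in [5,5]:
  j=5: antecedent true; consequent fails at 6 → ✗
Fails at j=5 → formula fails.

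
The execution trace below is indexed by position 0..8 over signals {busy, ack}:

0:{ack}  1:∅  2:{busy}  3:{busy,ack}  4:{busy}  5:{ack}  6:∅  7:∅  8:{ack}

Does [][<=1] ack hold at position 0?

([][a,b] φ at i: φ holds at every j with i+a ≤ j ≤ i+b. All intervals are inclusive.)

False

Check ack at every j in [0,1]:
  j=0: true
  j=1: false
Fails at j=1 → formula fails.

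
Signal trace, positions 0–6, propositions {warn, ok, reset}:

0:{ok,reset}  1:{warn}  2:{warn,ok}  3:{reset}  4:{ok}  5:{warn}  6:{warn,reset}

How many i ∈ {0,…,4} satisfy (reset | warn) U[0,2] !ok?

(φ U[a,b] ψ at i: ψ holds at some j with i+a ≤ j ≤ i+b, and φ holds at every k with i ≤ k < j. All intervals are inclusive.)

4

Evaluate at each i in [0,4]:
  i=0: ✓ (rhs at j=1; lhs holds on [0,0])
  i=1: ✓ (rhs at j=1)
  i=2: ✓ (rhs at j=3; lhs holds on [2,2])
  i=3: ✓ (rhs at j=3)
  i=4: ✗ (lhs fails at k=4 before rhs at j=5)
Positions where it holds: {0, 1, 2, 3} → 4.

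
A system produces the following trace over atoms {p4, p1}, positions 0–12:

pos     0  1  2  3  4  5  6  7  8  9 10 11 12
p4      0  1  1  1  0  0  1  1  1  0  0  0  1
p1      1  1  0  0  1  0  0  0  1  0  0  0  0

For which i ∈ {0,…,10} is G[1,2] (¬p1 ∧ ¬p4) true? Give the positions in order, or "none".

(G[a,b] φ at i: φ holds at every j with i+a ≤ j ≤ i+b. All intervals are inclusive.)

Evaluate at each i in [0,10]:
  i=0: ✗ (fails at j=1)
  i=1: ✗ (fails at j=2)
  i=2: ✗ (fails at j=3)
  i=3: ✗ (fails at j=4)
  i=4: ✗ (fails at j=6)
  i=5: ✗ (fails at j=6)
  i=6: ✗ (fails at j=7)
  i=7: ✗ (fails at j=8)
  i=8: ✓ (all of [9,10])
  i=9: ✓ (all of [10,11])
  i=10: ✗ (fails at j=12)

8, 9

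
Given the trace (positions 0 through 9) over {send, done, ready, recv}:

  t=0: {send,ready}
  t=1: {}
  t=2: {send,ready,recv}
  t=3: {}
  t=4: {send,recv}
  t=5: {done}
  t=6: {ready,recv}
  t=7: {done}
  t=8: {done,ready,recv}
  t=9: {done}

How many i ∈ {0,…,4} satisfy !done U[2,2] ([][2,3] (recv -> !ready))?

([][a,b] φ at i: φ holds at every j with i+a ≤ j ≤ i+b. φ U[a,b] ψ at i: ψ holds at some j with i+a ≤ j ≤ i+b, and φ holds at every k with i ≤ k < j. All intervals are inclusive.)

1

Evaluate at each i in [0,4]:
  i=0: ✓ (rhs at j=2; lhs holds on [0,1])
  i=1: ✗ (no rhs in [3,3])
  i=2: ✗ (no rhs in [4,4])
  i=3: ✗ (no rhs in [5,5])
  i=4: ✗ (no rhs in [6,6])
Positions where it holds: {0} → 1.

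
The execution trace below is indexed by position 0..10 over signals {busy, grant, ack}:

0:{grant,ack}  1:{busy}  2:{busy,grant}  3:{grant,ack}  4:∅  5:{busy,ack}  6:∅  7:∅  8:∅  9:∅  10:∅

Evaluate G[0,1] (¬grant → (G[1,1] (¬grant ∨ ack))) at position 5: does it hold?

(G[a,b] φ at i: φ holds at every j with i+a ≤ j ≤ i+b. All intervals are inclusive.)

Check (¬grant → (G[1,1] (¬grant ∨ ack))) at every j in [5,6]:
  j=5: antecedent true; consequent holds on [6,6] → ✓
  j=6: antecedent true; consequent holds on [7,7] → ✓
All positions satisfy it → formula holds.

Yes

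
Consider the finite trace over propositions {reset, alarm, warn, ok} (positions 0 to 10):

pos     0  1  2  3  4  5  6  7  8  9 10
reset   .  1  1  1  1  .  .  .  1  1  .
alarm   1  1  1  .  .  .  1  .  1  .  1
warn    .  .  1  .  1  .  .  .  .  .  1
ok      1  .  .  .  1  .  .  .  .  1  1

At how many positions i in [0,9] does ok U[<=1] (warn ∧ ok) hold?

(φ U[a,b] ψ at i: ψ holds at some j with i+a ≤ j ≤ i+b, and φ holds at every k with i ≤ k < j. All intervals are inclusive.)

2

Evaluate at each i in [0,9]:
  i=0: ✗ (no rhs in [0,1])
  i=1: ✗ (no rhs in [1,2])
  i=2: ✗ (no rhs in [2,3])
  i=3: ✗ (lhs fails at k=3 before rhs at j=4)
  i=4: ✓ (rhs at j=4)
  i=5: ✗ (no rhs in [5,6])
  i=6: ✗ (no rhs in [6,7])
  i=7: ✗ (no rhs in [7,8])
  i=8: ✗ (no rhs in [8,9])
  i=9: ✓ (rhs at j=10; lhs holds on [9,9])
Positions where it holds: {4, 9} → 2.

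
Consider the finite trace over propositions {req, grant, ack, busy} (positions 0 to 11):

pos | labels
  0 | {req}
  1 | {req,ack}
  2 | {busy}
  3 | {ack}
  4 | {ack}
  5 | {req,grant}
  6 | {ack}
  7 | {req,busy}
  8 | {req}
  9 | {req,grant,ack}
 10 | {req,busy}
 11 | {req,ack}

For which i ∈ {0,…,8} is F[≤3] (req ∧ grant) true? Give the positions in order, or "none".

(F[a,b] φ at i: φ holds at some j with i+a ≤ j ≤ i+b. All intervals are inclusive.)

2, 3, 4, 5, 6, 7, 8

Evaluate at each i in [0,8]:
  i=0: ✗ (none in [0,3])
  i=1: ✗ (none in [1,4])
  i=2: ✓ (witness j=5)
  i=3: ✓ (witness j=5)
  i=4: ✓ (witness j=5)
  i=5: ✓ (witness j=5)
  i=6: ✓ (witness j=9)
  i=7: ✓ (witness j=9)
  i=8: ✓ (witness j=9)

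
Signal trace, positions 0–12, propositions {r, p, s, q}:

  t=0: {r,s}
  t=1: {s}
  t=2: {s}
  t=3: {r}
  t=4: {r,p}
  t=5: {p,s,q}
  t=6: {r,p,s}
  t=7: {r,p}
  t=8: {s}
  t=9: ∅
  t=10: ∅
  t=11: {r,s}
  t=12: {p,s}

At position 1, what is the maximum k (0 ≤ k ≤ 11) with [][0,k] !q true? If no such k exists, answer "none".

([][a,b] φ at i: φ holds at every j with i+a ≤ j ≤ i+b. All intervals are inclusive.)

!q must hold from j=1 onward; find where it first fails.
  j=1: holds
  j=2: holds
  j=3: holds
  j=4: holds
  j=5: fails
Holds on [1,4], so largest k = 3.

3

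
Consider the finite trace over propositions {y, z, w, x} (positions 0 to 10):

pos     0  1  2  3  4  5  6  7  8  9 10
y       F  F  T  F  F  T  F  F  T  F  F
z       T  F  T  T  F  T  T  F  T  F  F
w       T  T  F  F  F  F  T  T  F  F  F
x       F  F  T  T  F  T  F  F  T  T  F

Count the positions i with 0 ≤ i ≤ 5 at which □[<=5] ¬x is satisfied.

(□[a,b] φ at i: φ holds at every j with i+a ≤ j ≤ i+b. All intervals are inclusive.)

Evaluate at each i in [0,5]:
  i=0: ✗ (fails at j=2)
  i=1: ✗ (fails at j=2)
  i=2: ✗ (fails at j=2)
  i=3: ✗ (fails at j=3)
  i=4: ✗ (fails at j=5)
  i=5: ✗ (fails at j=5)
Positions where it holds: {} → 0.

0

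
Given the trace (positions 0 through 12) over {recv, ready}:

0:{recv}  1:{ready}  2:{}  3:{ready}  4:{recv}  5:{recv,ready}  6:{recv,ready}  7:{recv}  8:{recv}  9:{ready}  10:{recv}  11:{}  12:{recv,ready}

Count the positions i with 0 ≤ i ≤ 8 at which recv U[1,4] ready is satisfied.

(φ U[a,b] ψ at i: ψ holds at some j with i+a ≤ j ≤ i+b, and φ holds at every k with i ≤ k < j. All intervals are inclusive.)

6

Evaluate at each i in [0,8]:
  i=0: ✓ (rhs at j=1; lhs holds on [0,0])
  i=1: ✗ (lhs fails at k=1 before rhs at j=3)
  i=2: ✗ (lhs fails at k=2 before rhs at j=3)
  i=3: ✗ (lhs fails at k=3 before rhs at j=5)
  i=4: ✓ (rhs at j=5; lhs holds on [4,4])
  i=5: ✓ (rhs at j=6; lhs holds on [5,5])
  i=6: ✓ (rhs at j=9; lhs holds on [6,8])
  i=7: ✓ (rhs at j=9; lhs holds on [7,8])
  i=8: ✓ (rhs at j=9; lhs holds on [8,8])
Positions where it holds: {0, 4, 5, 6, 7, 8} → 6.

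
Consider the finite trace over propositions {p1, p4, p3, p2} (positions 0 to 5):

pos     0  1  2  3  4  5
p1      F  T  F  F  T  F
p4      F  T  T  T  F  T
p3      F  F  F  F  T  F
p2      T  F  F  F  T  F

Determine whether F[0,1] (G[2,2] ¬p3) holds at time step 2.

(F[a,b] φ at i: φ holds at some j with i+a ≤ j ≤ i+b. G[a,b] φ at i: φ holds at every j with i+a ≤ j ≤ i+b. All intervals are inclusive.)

Yes

Check G[2,2] ¬p3 at each j in [2,3]:
  j=2: fails at 4
  j=3: holds on [5,5]
Found at j=3 → formula holds.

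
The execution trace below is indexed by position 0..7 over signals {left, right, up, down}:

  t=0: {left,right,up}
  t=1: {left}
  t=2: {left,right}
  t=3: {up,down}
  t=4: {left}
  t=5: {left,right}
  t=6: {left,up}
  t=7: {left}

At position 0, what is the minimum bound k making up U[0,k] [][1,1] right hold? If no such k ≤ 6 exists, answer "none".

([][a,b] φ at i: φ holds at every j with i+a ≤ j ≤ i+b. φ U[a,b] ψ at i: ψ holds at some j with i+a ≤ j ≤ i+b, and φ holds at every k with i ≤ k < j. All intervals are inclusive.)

Need earliest j ≥ 0 with [][1,1] right, and up at every k in [0,j-1].
  j=0: rhs fails.
  j=1: rhs holds; lhs holds on [0,0]. k = 1.

1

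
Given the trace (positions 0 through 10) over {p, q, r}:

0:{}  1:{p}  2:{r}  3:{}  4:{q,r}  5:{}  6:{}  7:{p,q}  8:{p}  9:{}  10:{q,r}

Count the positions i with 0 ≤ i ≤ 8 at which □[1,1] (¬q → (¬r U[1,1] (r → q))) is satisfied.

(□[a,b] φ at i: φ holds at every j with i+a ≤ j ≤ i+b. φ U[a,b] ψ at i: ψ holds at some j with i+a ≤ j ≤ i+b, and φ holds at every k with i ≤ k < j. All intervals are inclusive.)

Evaluate at each i in [0,8]:
  i=0: ✗ (fails at j=1)
  i=1: ✗ (fails at j=2)
  i=2: ✓ (all of [3,3])
  i=3: ✓ (all of [4,4])
  i=4: ✓ (all of [5,5])
  i=5: ✓ (all of [6,6])
  i=6: ✓ (all of [7,7])
  i=7: ✓ (all of [8,8])
  i=8: ✓ (all of [9,9])
Positions where it holds: {2, 3, 4, 5, 6, 7, 8} → 7.

7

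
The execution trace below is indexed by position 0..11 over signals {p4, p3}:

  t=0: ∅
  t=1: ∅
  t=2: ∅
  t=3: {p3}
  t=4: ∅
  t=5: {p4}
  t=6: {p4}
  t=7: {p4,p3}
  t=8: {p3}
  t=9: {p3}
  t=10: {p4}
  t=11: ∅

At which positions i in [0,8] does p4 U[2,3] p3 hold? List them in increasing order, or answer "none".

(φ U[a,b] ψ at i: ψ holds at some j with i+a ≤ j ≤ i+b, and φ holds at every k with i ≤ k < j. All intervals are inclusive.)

5, 6

Evaluate at each i in [0,8]:
  i=0: ✗ (lhs fails at k=0 before rhs at j=3)
  i=1: ✗ (lhs fails at k=1 before rhs at j=3)
  i=2: ✗ (no rhs in [4,5])
  i=3: ✗ (no rhs in [5,6])
  i=4: ✗ (lhs fails at k=4 before rhs at j=7)
  i=5: ✓ (rhs at j=7; lhs holds on [5,6])
  i=6: ✓ (rhs at j=8; lhs holds on [6,7])
  i=7: ✗ (lhs fails at k=8 before rhs at j=9)
  i=8: ✗ (no rhs in [10,11])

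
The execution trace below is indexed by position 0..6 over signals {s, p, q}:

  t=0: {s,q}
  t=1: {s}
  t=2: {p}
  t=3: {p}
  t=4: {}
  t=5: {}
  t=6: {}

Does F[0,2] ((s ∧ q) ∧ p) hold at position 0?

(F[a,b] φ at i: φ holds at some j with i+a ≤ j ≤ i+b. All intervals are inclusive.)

False

Check ((s ∧ q) ∧ p) at each j in [0,2]:
  j=0: false
  j=1: false
  j=2: false
No position in the window satisfies it → formula fails.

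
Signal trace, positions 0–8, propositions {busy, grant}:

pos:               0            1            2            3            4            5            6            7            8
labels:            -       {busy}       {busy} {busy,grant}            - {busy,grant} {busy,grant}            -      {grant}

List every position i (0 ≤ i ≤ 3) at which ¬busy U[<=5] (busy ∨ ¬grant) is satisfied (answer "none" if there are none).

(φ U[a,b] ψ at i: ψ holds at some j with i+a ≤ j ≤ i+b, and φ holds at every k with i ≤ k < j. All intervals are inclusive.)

Evaluate at each i in [0,3]:
  i=0: ✓ (rhs at j=0)
  i=1: ✓ (rhs at j=1)
  i=2: ✓ (rhs at j=2)
  i=3: ✓ (rhs at j=3)

0, 1, 2, 3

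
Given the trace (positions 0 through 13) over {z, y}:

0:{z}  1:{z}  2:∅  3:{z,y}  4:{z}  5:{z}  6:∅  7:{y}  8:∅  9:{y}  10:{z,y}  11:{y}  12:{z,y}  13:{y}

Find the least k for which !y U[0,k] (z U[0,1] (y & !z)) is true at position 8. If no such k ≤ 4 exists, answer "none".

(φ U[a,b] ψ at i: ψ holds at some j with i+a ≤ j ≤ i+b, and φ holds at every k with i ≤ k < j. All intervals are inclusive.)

1

Need earliest j ≥ 8 with (z U[0,1] (y & !z)), and !y at every k in [8,j-1].
  j=8: rhs fails.
  j=9: rhs holds; lhs holds on [8,8]. k = 1.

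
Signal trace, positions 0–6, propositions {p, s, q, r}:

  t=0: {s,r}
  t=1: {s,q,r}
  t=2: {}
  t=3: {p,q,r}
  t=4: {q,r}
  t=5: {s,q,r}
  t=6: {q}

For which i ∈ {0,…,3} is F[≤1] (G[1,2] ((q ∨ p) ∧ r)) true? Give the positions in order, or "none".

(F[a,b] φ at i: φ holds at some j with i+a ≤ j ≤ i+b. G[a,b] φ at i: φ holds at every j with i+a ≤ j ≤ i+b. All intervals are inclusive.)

Evaluate at each i in [0,3]:
  i=0: ✗ (none in [0,1])
  i=1: ✓ (witness j=2)
  i=2: ✓ (witness j=2)
  i=3: ✓ (witness j=3)

1, 2, 3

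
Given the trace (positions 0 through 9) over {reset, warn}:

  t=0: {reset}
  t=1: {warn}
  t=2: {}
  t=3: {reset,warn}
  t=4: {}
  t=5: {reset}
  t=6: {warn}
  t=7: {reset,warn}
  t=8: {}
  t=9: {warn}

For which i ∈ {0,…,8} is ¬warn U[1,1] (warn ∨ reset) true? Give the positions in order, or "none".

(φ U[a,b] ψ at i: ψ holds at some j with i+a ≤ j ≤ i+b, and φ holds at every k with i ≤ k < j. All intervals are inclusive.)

Evaluate at each i in [0,8]:
  i=0: ✓ (rhs at j=1; lhs holds on [0,0])
  i=1: ✗ (no rhs in [2,2])
  i=2: ✓ (rhs at j=3; lhs holds on [2,2])
  i=3: ✗ (no rhs in [4,4])
  i=4: ✓ (rhs at j=5; lhs holds on [4,4])
  i=5: ✓ (rhs at j=6; lhs holds on [5,5])
  i=6: ✗ (lhs fails at k=6 before rhs at j=7)
  i=7: ✗ (no rhs in [8,8])
  i=8: ✓ (rhs at j=9; lhs holds on [8,8])

0, 2, 4, 5, 8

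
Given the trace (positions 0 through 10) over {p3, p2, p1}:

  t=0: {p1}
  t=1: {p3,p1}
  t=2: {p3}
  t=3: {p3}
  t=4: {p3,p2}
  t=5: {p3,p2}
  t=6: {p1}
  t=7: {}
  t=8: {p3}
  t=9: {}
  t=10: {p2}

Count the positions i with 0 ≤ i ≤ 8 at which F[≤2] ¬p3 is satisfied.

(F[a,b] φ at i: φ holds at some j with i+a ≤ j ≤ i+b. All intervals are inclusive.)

6

Evaluate at each i in [0,8]:
  i=0: ✓ (witness j=0)
  i=1: ✗ (none in [1,3])
  i=2: ✗ (none in [2,4])
  i=3: ✗ (none in [3,5])
  i=4: ✓ (witness j=6)
  i=5: ✓ (witness j=6)
  i=6: ✓ (witness j=6)
  i=7: ✓ (witness j=7)
  i=8: ✓ (witness j=9)
Positions where it holds: {0, 4, 5, 6, 7, 8} → 6.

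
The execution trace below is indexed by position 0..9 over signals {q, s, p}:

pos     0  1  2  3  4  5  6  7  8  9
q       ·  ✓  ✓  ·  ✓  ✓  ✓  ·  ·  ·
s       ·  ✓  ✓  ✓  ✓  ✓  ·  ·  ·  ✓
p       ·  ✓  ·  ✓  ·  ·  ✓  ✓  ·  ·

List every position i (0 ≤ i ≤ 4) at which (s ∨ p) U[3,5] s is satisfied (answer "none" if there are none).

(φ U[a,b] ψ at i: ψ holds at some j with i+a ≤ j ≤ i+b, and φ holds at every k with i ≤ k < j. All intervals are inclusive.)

Evaluate at each i in [0,4]:
  i=0: ✗ (lhs fails at k=0 before rhs at j=3)
  i=1: ✓ (rhs at j=4; lhs holds on [1,3])
  i=2: ✓ (rhs at j=5; lhs holds on [2,4])
  i=3: ✗ (no rhs in [6,8])
  i=4: ✗ (lhs fails at k=8 before rhs at j=9)

1, 2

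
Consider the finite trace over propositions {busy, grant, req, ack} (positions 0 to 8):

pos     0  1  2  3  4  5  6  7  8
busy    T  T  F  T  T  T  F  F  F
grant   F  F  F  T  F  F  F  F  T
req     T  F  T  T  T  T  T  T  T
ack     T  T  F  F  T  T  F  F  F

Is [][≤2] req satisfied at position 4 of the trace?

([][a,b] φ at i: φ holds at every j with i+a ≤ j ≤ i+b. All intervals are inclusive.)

Check req at every j in [4,6]:
  j=4: true
  j=5: true
  j=6: true
All positions satisfy it → formula holds.

Holds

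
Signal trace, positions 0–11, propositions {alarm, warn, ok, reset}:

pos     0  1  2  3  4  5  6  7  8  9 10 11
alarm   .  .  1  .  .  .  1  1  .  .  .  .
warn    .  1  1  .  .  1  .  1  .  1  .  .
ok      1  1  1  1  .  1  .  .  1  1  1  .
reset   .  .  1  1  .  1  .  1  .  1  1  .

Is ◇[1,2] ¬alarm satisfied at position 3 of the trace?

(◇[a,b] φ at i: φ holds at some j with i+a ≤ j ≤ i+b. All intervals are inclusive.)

Check ¬alarm at each j in [4,5]:
  j=4: true
  j=5: true
Found at j=4 → formula holds.

Holds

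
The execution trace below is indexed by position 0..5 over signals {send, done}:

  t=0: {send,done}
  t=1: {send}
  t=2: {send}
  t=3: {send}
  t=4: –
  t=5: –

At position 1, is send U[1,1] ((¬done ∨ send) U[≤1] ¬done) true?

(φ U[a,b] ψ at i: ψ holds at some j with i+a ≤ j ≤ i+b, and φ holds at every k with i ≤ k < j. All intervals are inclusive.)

Need some j in [2,2] with ((¬done ∨ send) U[≤1] ¬done), and send at every k in [1,j-1].
  j=2: ((¬done ∨ send) U[≤1] ¬done) holds; send holds at every k in [1,1] → satisfied.

Holds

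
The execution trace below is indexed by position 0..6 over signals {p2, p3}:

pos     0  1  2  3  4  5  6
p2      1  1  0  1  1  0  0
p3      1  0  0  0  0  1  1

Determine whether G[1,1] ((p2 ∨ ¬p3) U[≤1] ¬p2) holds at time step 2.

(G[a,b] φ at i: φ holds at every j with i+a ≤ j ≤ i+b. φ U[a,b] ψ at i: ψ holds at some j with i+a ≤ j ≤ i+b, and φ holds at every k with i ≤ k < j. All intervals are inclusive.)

Check ((p2 ∨ ¬p3) U[≤1] ¬p2) at every j in [3,3]:
  j=3: fails
Fails at j=3 → formula fails.

No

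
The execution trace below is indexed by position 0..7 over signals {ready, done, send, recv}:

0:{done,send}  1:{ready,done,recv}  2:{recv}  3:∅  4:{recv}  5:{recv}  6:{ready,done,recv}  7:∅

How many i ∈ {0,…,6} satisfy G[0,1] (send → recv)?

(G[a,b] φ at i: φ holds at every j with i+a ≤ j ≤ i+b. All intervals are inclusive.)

6

Evaluate at each i in [0,6]:
  i=0: ✗ (fails at j=0)
  i=1: ✓ (all of [1,2])
  i=2: ✓ (all of [2,3])
  i=3: ✓ (all of [3,4])
  i=4: ✓ (all of [4,5])
  i=5: ✓ (all of [5,6])
  i=6: ✓ (all of [6,7])
Positions where it holds: {1, 2, 3, 4, 5, 6} → 6.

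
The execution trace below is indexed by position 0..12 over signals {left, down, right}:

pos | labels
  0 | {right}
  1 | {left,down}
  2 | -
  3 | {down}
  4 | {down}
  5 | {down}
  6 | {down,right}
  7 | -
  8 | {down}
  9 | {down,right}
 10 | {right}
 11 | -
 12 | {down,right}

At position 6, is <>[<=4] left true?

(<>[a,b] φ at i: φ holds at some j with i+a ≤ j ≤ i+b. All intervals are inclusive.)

Check left at each j in [6,10]:
  j=6: false
  j=7: false
  j=8: false
  j=9: false
  j=10: false
No position in the window satisfies it → formula fails.

No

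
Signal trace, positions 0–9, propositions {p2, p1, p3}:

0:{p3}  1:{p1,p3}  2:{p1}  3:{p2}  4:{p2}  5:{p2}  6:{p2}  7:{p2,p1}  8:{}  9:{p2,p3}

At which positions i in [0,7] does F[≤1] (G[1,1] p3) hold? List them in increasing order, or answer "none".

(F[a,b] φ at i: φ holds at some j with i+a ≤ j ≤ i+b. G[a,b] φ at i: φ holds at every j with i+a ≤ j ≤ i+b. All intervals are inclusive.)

Evaluate at each i in [0,7]:
  i=0: ✓ (witness j=0)
  i=1: ✗ (none in [1,2])
  i=2: ✗ (none in [2,3])
  i=3: ✗ (none in [3,4])
  i=4: ✗ (none in [4,5])
  i=5: ✗ (none in [5,6])
  i=6: ✗ (none in [6,7])
  i=7: ✓ (witness j=8)

0, 7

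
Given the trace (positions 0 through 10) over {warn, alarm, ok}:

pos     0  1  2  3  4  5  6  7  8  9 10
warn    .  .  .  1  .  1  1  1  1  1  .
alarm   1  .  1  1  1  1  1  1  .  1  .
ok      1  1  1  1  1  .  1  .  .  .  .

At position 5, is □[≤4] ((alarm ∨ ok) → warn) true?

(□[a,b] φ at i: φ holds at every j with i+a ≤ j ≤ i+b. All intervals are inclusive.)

Check ((alarm ∨ ok) → warn) at every j in [5,9]:
  j=5: antecedent true; consequent true → ✓
  j=6: antecedent true; consequent true → ✓
  j=7: antecedent true; consequent true → ✓
  j=8: antecedent false → ✓
  j=9: antecedent true; consequent true → ✓
All positions satisfy it → formula holds.

Yes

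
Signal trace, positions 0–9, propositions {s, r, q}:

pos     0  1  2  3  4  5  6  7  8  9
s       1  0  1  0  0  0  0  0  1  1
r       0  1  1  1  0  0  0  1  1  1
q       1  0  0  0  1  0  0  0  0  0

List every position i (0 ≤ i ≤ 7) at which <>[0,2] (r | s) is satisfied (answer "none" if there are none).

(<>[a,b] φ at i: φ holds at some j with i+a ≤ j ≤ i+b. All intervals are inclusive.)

Evaluate at each i in [0,7]:
  i=0: ✓ (witness j=0)
  i=1: ✓ (witness j=1)
  i=2: ✓ (witness j=2)
  i=3: ✓ (witness j=3)
  i=4: ✗ (none in [4,6])
  i=5: ✓ (witness j=7)
  i=6: ✓ (witness j=7)
  i=7: ✓ (witness j=7)

0, 1, 2, 3, 5, 6, 7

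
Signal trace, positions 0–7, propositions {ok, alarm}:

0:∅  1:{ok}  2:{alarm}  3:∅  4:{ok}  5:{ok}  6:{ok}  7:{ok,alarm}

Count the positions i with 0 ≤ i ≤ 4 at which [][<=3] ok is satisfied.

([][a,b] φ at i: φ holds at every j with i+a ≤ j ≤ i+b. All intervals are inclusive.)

Evaluate at each i in [0,4]:
  i=0: ✗ (fails at j=0)
  i=1: ✗ (fails at j=2)
  i=2: ✗ (fails at j=2)
  i=3: ✗ (fails at j=3)
  i=4: ✓ (all of [4,7])
Positions where it holds: {4} → 1.

1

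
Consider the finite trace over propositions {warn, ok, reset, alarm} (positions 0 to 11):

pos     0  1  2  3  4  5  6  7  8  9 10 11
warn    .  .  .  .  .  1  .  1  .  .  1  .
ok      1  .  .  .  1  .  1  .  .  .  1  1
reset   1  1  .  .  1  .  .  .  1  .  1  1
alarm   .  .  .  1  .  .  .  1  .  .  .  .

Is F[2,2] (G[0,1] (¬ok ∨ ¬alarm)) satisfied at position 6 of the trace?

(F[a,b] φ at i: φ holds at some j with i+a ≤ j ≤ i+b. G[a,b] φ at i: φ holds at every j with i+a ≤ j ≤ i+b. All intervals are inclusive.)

Yes

Check G[0,1] (¬ok ∨ ¬alarm) at each j in [8,8]:
  j=8: holds on [8,9]
Found at j=8 → formula holds.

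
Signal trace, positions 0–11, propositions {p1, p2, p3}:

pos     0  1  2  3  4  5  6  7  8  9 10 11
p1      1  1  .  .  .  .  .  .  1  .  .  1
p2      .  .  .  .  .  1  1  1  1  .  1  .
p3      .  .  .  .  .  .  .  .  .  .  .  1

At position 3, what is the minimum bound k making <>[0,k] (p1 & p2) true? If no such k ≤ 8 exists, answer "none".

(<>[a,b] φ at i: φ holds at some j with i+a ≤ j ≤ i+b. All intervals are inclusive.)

Scan j = 3,4,… for (p1 & p2):
  j=3: fails
  j=4: fails
  j=5: fails
  j=6: fails
  j=7: fails
  j=8: holds
First hit at j=8, so smallest k = 8-3 = 5.

5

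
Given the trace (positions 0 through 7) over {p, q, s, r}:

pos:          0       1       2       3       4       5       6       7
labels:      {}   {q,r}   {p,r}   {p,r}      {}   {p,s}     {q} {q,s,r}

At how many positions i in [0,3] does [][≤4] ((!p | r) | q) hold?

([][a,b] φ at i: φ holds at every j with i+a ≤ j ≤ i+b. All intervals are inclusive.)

1

Evaluate at each i in [0,3]:
  i=0: ✓ (all of [0,4])
  i=1: ✗ (fails at j=5)
  i=2: ✗ (fails at j=5)
  i=3: ✗ (fails at j=5)
Positions where it holds: {0} → 1.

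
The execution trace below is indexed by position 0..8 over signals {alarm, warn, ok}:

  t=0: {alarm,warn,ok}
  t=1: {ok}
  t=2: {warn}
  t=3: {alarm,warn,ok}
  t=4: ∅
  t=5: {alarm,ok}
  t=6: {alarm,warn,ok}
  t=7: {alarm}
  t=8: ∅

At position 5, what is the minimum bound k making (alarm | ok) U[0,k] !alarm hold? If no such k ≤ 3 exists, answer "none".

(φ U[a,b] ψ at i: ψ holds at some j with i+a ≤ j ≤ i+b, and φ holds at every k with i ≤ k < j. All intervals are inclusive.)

3

Need earliest j ≥ 5 with !alarm, and (alarm | ok) at every k in [5,j-1].
  j=5: rhs fails.
  j=6: rhs fails.
  j=7: rhs fails.
  j=8: rhs holds; lhs holds on [5,7]. k = 3.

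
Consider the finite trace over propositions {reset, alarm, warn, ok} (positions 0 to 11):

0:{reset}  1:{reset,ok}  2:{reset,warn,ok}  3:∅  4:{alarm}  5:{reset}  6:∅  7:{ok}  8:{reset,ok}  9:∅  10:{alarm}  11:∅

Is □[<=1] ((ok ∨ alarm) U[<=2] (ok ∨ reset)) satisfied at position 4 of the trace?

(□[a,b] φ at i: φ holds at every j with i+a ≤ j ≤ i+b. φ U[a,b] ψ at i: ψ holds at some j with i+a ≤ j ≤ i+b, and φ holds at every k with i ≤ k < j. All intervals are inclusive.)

Check ((ok ∨ alarm) U[<=2] (ok ∨ reset)) at every j in [4,5]:
  j=4: holds
  j=5: holds
All positions satisfy it → formula holds.

Holds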